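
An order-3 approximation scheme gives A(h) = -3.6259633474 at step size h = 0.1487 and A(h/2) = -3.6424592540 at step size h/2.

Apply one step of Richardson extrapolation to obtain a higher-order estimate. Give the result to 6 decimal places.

-3.644816

r = 3, so 2^r = 8.
2^3×A(h/2) = -29.1396740320; minus A(h) gives -25.5137106846.
Divide by 2^3 − 1 = 7.
Extrapolated: (-25.5137106846) / 7 = -3.6448158121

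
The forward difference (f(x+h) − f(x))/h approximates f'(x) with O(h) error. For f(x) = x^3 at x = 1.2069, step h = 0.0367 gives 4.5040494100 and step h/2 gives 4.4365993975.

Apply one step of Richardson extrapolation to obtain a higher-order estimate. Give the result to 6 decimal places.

Leading term ∝ h^1; use weight 2 = 2^1.
Top: 2(4.4365993975) − (4.5040494100) = 4.3691493850
Denominator 2 − 1 = 1.
So the Richardson estimate is 4.3691493850.

4.369149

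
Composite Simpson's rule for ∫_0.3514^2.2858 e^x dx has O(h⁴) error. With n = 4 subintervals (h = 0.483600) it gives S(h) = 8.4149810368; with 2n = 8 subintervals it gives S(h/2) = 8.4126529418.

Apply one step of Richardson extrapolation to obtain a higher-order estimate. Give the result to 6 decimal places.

8.412498

Leading term ∝ h^4; use weight 16 = 2^4.
16*8.4126529418 = 134.6024470688; 134.6024470688 − 8.4149810368 = 126.1874660320
Denominator 16 − 1 = 15.
So the Richardson estimate is 8.4124977355.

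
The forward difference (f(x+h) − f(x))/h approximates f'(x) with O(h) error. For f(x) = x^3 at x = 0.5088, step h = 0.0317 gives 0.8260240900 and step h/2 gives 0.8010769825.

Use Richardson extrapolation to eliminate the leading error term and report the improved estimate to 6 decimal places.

Leading term ∝ h^1; use weight 2 = 2^1.
2*0.8010769825 = 1.6021539650; subtract 0.8260240900 → 0.7761298750
Denominator 2 − 1 = 1.
Result: 0.7761298750

0.776130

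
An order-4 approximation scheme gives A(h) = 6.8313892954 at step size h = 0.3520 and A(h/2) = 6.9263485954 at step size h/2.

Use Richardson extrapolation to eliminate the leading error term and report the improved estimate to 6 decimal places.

6.932679

r = 4: numerator weight 16, denominator 15.
Numerator 16 × A(h/2) − A(h) = 16 × 6.9263485954 − 6.8313892954 = 103.9901882310
Denominator 16 − 1 = 15.
R = 103.9901882310/15 = 6.9326792154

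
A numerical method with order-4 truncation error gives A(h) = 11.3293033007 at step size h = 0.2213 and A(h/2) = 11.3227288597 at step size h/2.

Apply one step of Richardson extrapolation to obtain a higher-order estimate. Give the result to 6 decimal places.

r = 4, so 2^r = 16.
16 × 11.3227288597 − 11.3293033007 = 169.8343584545
Divide by 2^4 − 1 = 15.
So the Richardson estimate is 11.3222905636.

11.322291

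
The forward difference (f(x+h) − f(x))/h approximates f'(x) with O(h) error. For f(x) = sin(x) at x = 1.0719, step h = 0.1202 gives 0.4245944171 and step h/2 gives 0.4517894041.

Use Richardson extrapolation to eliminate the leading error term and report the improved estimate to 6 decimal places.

0.478984

r = 1, so 2^r = 2.
Weighted: 0.9035788082 − 0.4245944171 = 0.4789843911
Extrapolated: 0.4789843911 / 1 = 0.4789843911
Gap between inputs: 2.719e-02; correction applied: +0.0271949870.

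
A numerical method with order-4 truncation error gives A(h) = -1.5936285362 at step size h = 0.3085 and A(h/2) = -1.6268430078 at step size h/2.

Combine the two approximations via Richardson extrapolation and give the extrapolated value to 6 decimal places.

Error is O(h^4); halving h shrinks it by 2^4 = 16.
Weighted: (-26.0294881248) − (-1.5936285362) = -24.4358595886
Divide by 2^4 − 1 = 15.
So the Richardson estimate is -1.6290573059.
Shift from A(h/2): −0.0022142981.

-1.629057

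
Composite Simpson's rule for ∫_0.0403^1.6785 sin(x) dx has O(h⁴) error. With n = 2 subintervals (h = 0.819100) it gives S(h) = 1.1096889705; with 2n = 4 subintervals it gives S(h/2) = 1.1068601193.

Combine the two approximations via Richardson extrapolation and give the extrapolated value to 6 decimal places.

1.106672

r = 4, so 2^r = 16.
Numerator 16·A(h/2) − A(h) = 16·1.1068601193 − 1.1096889705 = 16.6000729383
(16·1.1068601193 − 1.1096889705)/(16 − 1) = 1.1066715292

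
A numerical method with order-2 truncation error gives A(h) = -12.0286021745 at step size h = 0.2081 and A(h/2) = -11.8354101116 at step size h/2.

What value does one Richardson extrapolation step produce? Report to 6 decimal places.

-11.771013

r = 2: numerator weight 4, denominator 3.
4·(-11.8354101116) = -47.3416404464; (-47.3416404464) − (-12.0286021745) = -35.3130382719
(-35.3130382719) ÷ 3 = -11.7710127573
Shift from A(h/2): +0.0643973543.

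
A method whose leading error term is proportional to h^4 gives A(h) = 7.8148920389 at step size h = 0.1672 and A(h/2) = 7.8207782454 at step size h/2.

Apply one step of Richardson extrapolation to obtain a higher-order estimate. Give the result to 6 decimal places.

r = 4: numerator weight 16, denominator 15.
Top: 16(7.8207782454) − (7.8148920389) = 117.3175598875
Divide by 2^4 − 1 = 15.
Result: 7.8211706592
Correction |R − A(h/2)| = 3.924e-04; gap |A(h/2) − A(h)| = 5.886e-03.

7.821171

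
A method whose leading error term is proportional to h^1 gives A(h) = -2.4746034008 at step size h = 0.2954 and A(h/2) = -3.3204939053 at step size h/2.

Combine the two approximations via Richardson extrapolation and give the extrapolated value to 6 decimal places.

Error is O(h^1); halving h shrinks it by 2^1 = 2.
Weighted: (-6.6409878106) − (-2.4746034008) = -4.1663844098
Extrapolated: (-4.1663844098) / 1 = -4.1663844098
Correction |R − A(h/2)| = 8.459e-01; gap |A(h/2) − A(h)| = 8.459e-01.

-4.166384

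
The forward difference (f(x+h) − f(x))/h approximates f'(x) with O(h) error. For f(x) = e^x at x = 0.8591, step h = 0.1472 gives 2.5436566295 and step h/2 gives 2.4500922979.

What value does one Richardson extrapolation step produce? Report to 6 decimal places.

2.356528

The method has order 1: 2^1 = 2.
2×2.4500922979 = 4.9001845958; subtract 2.5436566295 → 2.3565279663
(2×2.4500922979 − 2.5436566295)/(2 − 1) = 2.3565279663
Shift from A(h/2): −0.0935643316.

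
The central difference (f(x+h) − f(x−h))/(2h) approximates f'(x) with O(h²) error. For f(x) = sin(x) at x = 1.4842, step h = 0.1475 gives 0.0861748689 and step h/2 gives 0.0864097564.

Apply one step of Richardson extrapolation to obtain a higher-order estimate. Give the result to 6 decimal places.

The method has order 2: 2^2 = 4.
2^2×A(h/2) = 0.3456390256; minus A(h) gives 0.2594641567.
R = 0.2594641567/3 = 0.0864880522

0.086488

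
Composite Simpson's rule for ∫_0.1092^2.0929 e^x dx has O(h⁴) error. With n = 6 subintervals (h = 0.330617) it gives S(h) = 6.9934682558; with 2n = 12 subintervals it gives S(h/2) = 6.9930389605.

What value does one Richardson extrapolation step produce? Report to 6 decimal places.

r = 4: numerator weight 16, denominator 15.
Numerator 16·A(h/2) − A(h) = 16·6.9930389605 − 6.9934682558 = 104.8951551122
Divide by 2^4 − 1 = 15.
(16·6.9930389605 − 6.9934682558)/(16 − 1) = 6.9930103408

6.993010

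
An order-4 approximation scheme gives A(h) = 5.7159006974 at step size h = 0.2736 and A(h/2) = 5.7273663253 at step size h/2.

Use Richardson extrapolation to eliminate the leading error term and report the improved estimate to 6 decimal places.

Leading term ∝ h^4; use weight 16 = 2^4.
16×5.7273663253 − 5.7159006974 = 85.9219605074
Denominator 16 − 1 = 15.
R = 85.9219605074/15 = 5.7281307005
Gap between inputs: 1.147e-02; correction applied: +0.0007643752.

5.728131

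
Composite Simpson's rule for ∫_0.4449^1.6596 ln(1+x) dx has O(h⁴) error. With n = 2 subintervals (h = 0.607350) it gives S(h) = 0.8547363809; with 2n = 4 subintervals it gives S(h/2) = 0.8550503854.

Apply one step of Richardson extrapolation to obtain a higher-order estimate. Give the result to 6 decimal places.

0.855071

Leading term ∝ h^4; use weight 16 = 2^4.
Difference of the inputs: 0.8550503854 − 0.8547363809 = 0.0003140045
Divide by 2^4 − 1 = 15: 0.0003140045/15 = 0.0000209336
R = 0.8550503854 + 0.0000209336 = 0.8550713190
Gap between inputs: 3.140e-04; correction applied: +0.0000209336.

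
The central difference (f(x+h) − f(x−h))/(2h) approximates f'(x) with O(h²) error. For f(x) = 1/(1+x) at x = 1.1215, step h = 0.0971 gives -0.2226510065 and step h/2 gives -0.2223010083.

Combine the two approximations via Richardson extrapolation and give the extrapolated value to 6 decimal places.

-0.222184

Leading term ∝ h^2; use weight 4 = 2^2.
4·(-0.2223010083) = -0.8892040332; (-0.8892040332) − (-0.2226510065) = -0.6665530267
(4·(-0.2223010083) − (-0.2226510065))/(4 − 1) = -0.2221843422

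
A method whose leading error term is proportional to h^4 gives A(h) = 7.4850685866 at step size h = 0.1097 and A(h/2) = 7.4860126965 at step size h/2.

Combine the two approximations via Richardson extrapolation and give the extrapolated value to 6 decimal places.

7.486076

Error is O(h^4); halving h shrinks it by 2^4 = 16.
A(h/2) − A(h) = 7.4860126965 − 7.4850685866 = 0.0009441099
Correction (A(h/2) − A(h))/(16 − 1) = 0.0009441099/15 = 0.0000629407
R = 7.4860126965 + 0.0000629407 = 7.4860756372
Shift from A(h/2): +0.0000629407.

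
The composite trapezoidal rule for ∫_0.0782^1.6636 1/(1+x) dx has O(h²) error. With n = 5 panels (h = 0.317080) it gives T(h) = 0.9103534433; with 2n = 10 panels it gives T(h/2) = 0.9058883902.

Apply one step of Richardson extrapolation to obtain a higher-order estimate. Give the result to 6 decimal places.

0.904400

Order 2 gives 2^r = 4 and 2^r − 1 = 3.
Weighted: 3.6235535608 − 0.9103534433 = 2.7132001175
R = 2.7132001175/3 = 0.9044000392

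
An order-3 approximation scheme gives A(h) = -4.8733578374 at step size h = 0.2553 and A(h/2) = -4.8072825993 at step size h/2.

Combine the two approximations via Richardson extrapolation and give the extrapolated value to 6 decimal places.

-4.797843

Order 3 gives 2^r = 8 and 2^r − 1 = 7.
Top: 8(-4.8072825993) − (-4.8733578374) = -33.5849029570
Divide by 2^3 − 1 = 7.
So the Richardson estimate is -4.7978432796.
Gap between inputs: 6.608e-02; correction applied: +0.0094393197.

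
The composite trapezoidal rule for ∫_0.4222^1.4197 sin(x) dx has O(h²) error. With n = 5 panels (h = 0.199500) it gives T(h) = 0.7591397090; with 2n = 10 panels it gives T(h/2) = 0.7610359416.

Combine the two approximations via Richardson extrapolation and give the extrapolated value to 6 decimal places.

0.761668

r = 2, so 2^r = 4.
4×0.7610359416 = 3.0441437664; subtract 0.7591397090 → 2.2850040574
(4×0.7610359416 − 0.7591397090)/(4 − 1) = 0.7616680191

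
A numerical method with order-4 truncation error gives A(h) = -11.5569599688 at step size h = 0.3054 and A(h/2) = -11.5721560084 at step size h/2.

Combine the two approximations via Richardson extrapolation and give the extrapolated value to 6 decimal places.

-11.573169

Order 4 gives 2^r = 16 and 2^r − 1 = 15.
16·(-11.5721560084) = -185.1544961344; (-185.1544961344) − (-11.5569599688) = -173.5975361656
Divide by 2^4 − 1 = 15.
So the Richardson estimate is -11.5731690777.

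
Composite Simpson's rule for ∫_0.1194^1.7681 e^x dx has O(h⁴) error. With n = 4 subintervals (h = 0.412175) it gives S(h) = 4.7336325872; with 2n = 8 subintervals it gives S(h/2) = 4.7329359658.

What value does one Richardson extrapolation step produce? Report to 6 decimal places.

4.732890

With r = 4 the leading error scales as h^4, so the weight is 2^4 = 16.
Difference of the inputs: 4.7329359658 − 4.7336325872 = -0.0006966214
Correction (A(h/2) − A(h))/(16 − 1) = (-0.0006966214)/15 = -0.0000464414
R = A(h/2) + (A(h/2) − A(h))/15 = 4.7329359658 − 0.0000464414 = 4.7328895244
Correction |R − A(h/2)| = 4.644e-05; gap |A(h/2) − A(h)| = 6.966e-04.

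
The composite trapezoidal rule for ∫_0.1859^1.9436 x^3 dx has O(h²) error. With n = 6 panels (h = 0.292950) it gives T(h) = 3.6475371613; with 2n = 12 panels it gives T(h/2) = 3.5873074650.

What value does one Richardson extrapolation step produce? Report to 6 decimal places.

The method has order 2: 2^2 = 4.
Top: 4(3.5873074650) − (3.6475371613) = 10.7016926987
Denominator 4 − 1 = 3.
So the Richardson estimate is 3.5672308996.
Correction |R − A(h/2)| = 2.008e-02; gap |A(h/2) − A(h)| = 6.023e-02.

3.567231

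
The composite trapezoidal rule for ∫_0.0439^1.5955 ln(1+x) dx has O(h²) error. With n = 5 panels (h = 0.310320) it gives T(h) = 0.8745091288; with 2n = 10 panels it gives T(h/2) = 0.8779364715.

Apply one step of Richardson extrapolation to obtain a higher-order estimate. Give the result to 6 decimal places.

0.879079

Error is O(h^2); halving h shrinks it by 2^2 = 4.
Weighted: 3.5117458860 − 0.8745091288 = 2.6372367572
R = 2.6372367572/3 = 0.8790789191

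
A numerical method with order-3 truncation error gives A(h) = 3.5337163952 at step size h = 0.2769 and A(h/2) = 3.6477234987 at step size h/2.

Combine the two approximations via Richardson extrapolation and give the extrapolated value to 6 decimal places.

Method order is 3; weight 2^3 = 8.
Weighted: 29.1817879896 − 3.5337163952 = 25.6480715944
Denominator 8 − 1 = 7.
25.6480715944 ÷ 7 = 3.6640102278
Shift from A(h/2): +0.0162867291.

3.664010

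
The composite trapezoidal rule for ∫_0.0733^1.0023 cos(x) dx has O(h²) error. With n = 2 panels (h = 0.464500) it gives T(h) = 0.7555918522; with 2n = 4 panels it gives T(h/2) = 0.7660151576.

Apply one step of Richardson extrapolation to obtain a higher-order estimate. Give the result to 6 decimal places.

0.769490

With r = 2 the leading error scales as h^2, so the weight is 2^2 = 4.
Top: 4(0.7660151576) − (0.7555918522) = 2.3084687782
2.3084687782 ÷ 3 = 0.7694895927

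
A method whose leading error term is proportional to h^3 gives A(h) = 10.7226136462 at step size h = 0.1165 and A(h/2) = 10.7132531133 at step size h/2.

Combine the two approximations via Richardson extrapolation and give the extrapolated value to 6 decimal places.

10.711916

Leading term ∝ h^3; use weight 8 = 2^3.
8·10.7132531133 − 10.7226136462 = 74.9834112602
(8·10.7132531133 − 10.7226136462)/(8 − 1) = 10.7119158943
Correction |R − A(h/2)| = 1.337e-03; gap |A(h/2) − A(h)| = 9.361e-03.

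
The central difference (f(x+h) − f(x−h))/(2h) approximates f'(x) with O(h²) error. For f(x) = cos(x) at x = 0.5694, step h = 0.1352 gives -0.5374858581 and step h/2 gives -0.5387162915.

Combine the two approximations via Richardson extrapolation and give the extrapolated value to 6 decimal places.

-0.539126

Method order is 2; weight 2^2 = 4.
4*(-0.5387162915) = -2.1548651660; subtract (-0.5374858581) → -1.6173793079
Denominator 4 − 1 = 3.
(-1.6173793079) ÷ 3 = -0.5391264360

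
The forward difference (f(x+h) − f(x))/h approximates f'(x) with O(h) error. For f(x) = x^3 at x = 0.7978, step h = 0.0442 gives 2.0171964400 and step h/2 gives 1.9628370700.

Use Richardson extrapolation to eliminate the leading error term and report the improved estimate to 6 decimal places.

1.908478

Method order is 1; weight 2^1 = 2.
Weighted: 3.9256741400 − 2.0171964400 = 1.9084777000
(2 × 1.9628370700 − 2.0171964400)/(2 − 1) = 1.9084777000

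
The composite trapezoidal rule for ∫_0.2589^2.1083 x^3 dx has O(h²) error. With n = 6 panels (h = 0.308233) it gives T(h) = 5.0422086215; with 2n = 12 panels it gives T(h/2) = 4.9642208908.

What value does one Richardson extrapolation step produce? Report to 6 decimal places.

Method order is 2; weight 2^2 = 4.
A(h/2) − A(h) = 4.9642208908 − 5.0422086215 = -0.0779877307
Divide by 2^2 − 1 = 3: (-0.0779877307)/3 = -0.0259959102
R = 4.9642208908 − 0.0259959102 = 4.9382249806
Gap between inputs: 7.799e-02; correction applied: −0.0259959102.

4.938225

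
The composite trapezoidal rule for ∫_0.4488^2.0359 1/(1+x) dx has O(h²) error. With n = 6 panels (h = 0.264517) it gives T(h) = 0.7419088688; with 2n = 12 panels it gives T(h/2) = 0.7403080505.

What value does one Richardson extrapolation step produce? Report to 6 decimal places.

r = 2, so 2^r = 4.
4*0.7403080505 = 2.9612322020; 2.9612322020 − 0.7419088688 = 2.2193233332
Denominator 4 − 1 = 3.
R = 2.2193233332/3 = 0.7397744444

0.739774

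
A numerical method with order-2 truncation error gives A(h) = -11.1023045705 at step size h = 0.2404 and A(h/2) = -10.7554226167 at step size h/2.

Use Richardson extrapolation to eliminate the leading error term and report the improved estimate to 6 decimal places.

-10.639795

r = 2, so 2^r = 4.
4 × (-10.7554226167) − (-11.1023045705) = -31.9193858963
Denominator 4 − 1 = 3.
(4 × (-10.7554226167) − (-11.1023045705))/(4 − 1) = -10.6397952988
Correction |R − A(h/2)| = 1.156e-01; gap |A(h/2) − A(h)| = 3.469e-01.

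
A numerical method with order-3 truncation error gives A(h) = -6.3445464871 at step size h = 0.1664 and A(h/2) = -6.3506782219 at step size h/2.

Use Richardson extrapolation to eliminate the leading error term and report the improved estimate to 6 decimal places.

Error is O(h^3); halving h shrinks it by 2^3 = 8.
8 × (-6.3506782219) = -50.8054257752; (-50.8054257752) − (-6.3445464871) = -44.4608792881
Divide by 2^3 − 1 = 7.
R = (-44.4608792881)/7 = -6.3515541840
Correction |R − A(h/2)| = 8.760e-04; gap |A(h/2) − A(h)| = 6.132e-03.

-6.351554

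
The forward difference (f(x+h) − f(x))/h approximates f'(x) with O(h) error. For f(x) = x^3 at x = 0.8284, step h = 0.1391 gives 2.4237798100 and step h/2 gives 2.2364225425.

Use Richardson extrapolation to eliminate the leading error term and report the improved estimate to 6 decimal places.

2.049065

Method order is 1; weight 2^1 = 2.
Difference of the inputs: 2.2364225425 − 2.4237798100 = -0.1873572675
Divide by 2^1 − 1 = 1: (-0.1873572675)/1 = -0.1873572675
R = A(h/2) + (A(h/2) − A(h))/1 = 2.2364225425 − 0.1873572675 = 2.0490652750
Correction |R − A(h/2)| = 1.874e-01; gap |A(h/2) − A(h)| = 1.874e-01.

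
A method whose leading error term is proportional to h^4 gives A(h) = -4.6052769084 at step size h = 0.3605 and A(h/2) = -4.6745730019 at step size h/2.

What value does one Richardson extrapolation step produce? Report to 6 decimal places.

-4.679193

The method has order 4: 2^4 = 16.
16×(-4.6745730019) = -74.7931680304; (-74.7931680304) − (-4.6052769084) = -70.1878911220
(16×(-4.6745730019) − (-4.6052769084))/(16 − 1) = -4.6791927415
Gap between inputs: 6.930e-02; correction applied: −0.0046197396.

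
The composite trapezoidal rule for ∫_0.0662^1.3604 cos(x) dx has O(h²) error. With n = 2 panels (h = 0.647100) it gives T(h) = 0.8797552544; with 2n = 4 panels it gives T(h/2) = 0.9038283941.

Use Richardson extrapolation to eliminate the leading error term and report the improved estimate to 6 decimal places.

0.911853

With r = 2 the leading error scales as h^2, so the weight is 2^2 = 4.
Top: 4(0.9038283941) − (0.8797552544) = 2.7355583220
Divide by 2^2 − 1 = 3.
So the Richardson estimate is 0.9118527740.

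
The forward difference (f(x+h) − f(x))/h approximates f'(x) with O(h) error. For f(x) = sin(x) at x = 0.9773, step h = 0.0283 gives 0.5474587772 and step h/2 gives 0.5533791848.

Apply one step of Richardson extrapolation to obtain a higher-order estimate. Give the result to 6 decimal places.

0.559300

Error is O(h^1); halving h shrinks it by 2^1 = 2.
Top: 2(0.5533791848) − (0.5474587772) = 0.5592995924
Denominator 2 − 1 = 1.
0.5592995924 ÷ 1 = 0.5592995924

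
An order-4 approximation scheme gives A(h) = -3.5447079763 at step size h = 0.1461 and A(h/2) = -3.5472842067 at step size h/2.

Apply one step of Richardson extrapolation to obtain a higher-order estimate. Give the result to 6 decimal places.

r = 4, so 2^r = 16.
16·(-3.5472842067) = -56.7565473072; subtract (-3.5447079763) → -53.2118393309
(16·(-3.5472842067) − (-3.5447079763))/(16 − 1) = -3.5474559554

-3.547456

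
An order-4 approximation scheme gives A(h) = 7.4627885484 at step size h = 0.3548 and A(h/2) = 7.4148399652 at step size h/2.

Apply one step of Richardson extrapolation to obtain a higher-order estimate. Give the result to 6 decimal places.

7.411643

Leading term ∝ h^4; use weight 16 = 2^4.
16 × 7.4148399652 = 118.6374394432; subtract 7.4627885484 → 111.1746508948
R = 111.1746508948/15 = 7.4116433930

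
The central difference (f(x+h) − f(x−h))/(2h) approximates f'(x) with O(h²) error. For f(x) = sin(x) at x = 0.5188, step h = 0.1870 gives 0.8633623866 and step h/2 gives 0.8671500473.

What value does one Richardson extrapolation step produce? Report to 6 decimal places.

The method has order 2: 2^2 = 4.
Numerator 4×A(h/2) − A(h) = 4×0.8671500473 − 0.8633623866 = 2.6052378026
Divide by 2^2 − 1 = 3.
(4×0.8671500473 − 0.8633623866)/(4 − 1) = 0.8684126009

0.868413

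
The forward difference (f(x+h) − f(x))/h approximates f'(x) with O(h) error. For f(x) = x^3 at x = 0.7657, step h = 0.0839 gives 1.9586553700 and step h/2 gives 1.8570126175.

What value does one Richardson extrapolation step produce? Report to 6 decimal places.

Order 1 gives 2^r = 2 and 2^r − 1 = 1.
Numerator 2 × A(h/2) − A(h) = 2 × 1.8570126175 − 1.9586553700 = 1.7553698650
Divide by 2^1 − 1 = 1.
(2 × 1.8570126175 − 1.9586553700)/(2 − 1) = 1.7553698650
Gap between inputs: 1.016e-01; correction applied: −0.1016427525.

1.755370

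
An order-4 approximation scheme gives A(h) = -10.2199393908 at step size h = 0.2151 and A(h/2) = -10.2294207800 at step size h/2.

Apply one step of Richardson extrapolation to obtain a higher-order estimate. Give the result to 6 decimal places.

-10.230053

r = 4, so 2^r = 16.
16 × (-10.2294207800) − (-10.2199393908) = -153.4507930892
Divide by 2^4 − 1 = 15.
(-153.4507930892) ÷ 15 = -10.2300528726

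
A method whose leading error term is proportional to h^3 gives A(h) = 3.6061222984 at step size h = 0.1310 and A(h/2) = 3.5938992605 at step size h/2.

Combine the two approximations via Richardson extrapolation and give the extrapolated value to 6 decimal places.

r = 3, so 2^r = 8.
Difference of the inputs: 3.5938992605 − 3.6061222984 = -0.0122230379
Correction (A(h/2) − A(h))/(8 − 1) = (-0.0122230379)/7 = -0.0017461483
R = 3.5938992605 − 0.0017461483 = 3.5921531122

3.592153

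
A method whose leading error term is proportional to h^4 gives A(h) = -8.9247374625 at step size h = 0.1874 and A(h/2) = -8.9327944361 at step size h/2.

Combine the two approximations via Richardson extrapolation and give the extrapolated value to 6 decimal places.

-8.933332

r = 4, so 2^r = 16.
Difference of the inputs: -8.9327944361 − (-8.9247374625) = -0.0080569736
Correction (A(h/2) − A(h))/(16 − 1) = (-0.0080569736)/15 = -0.0005371316
R = A(h/2) + (A(h/2) − A(h))/15 = -8.9327944361 − 0.0005371316 = -8.9333315677
Shift from A(h/2): −0.0005371316.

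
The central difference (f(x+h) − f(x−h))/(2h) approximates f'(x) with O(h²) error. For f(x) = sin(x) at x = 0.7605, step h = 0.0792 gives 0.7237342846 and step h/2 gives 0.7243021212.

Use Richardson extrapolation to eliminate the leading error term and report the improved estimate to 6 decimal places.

0.724491

r = 2, so 2^r = 4.
Difference of the inputs: 0.7243021212 − 0.7237342846 = 0.0005678366
Correction (A(h/2) − A(h))/(4 − 1) = 0.0005678366/3 = 0.0001892789
R = A(h/2) + (A(h/2) − A(h))/3 = 0.7243021212 + 0.0001892789 = 0.7244914001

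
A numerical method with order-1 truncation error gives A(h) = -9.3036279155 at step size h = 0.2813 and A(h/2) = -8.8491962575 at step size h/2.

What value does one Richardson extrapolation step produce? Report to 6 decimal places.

Leading term ∝ h^1; use weight 2 = 2^1.
Weighted: (-17.6983925150) − (-9.3036279155) = -8.3947645995
Divide by 2^1 − 1 = 1.
R = (-8.3947645995)/1 = -8.3947645995
Correction |R − A(h/2)| = 4.544e-01; gap |A(h/2) − A(h)| = 4.544e-01.

-8.394765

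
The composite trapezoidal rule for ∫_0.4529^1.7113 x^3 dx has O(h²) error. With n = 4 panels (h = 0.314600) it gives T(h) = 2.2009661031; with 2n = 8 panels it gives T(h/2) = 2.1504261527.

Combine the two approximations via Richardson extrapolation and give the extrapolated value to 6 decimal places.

Leading term ∝ h^2; use weight 4 = 2^2.
Numerator 4×A(h/2) − A(h) = 4×2.1504261527 − 2.2009661031 = 6.4007385077
(4×2.1504261527 − 2.2009661031)/(4 − 1) = 2.1335795026

2.133580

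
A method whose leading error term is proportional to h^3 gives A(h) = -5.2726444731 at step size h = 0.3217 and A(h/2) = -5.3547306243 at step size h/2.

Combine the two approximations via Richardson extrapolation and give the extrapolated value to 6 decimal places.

-5.366457

Error is O(h^3); halving h shrinks it by 2^3 = 8.
8 × (-5.3547306243) − (-5.2726444731) = -37.5652005213
Divide by 2^3 − 1 = 7.
So the Richardson estimate is -5.3664572173.
Shift from A(h/2): −0.0117265930.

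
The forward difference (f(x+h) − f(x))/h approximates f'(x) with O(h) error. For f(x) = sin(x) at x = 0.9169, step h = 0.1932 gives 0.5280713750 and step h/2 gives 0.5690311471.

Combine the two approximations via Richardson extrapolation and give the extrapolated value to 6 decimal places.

0.609991

Method order is 1; weight 2^1 = 2.
2×0.5690311471 = 1.1380622942; subtract 0.5280713750 → 0.6099909192
0.6099909192 ÷ 1 = 0.6099909192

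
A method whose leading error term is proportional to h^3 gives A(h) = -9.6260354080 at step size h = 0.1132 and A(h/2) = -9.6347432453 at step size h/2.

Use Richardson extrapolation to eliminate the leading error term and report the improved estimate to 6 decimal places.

The method has order 3: 2^3 = 8.
2^3*A(h/2) = -77.0779459624; minus A(h) gives -67.4519105544.
Denominator 8 − 1 = 7.
So the Richardson estimate is -9.6359872221.
Shift from A(h/2): −0.0012439768.

-9.635987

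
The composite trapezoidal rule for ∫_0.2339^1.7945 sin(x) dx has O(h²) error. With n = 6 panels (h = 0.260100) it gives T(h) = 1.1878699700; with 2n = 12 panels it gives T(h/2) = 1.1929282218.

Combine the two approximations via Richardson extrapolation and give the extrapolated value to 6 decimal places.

1.194614

r = 2, so 2^r = 4.
A(h/2) − A(h) = 1.1929282218 − 1.1878699700 = 0.0050582518
Correction (A(h/2) − A(h))/(4 − 1) = 0.0050582518/3 = 0.0016860839
R = 1.1929282218 + 0.0016860839 = 1.1946143057
Correction |R − A(h/2)| = 1.686e-03; gap |A(h/2) − A(h)| = 5.058e-03.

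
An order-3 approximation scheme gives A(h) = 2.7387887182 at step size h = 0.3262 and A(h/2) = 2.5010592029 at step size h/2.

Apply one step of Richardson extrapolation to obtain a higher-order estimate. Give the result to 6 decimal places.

2.467098

The method has order 3: 2^3 = 8.
8×2.5010592029 − 2.7387887182 = 17.2696849050
Denominator 8 − 1 = 7.
Result: 2.4670978436
Gap between inputs: 2.377e-01; correction applied: −0.0339613593.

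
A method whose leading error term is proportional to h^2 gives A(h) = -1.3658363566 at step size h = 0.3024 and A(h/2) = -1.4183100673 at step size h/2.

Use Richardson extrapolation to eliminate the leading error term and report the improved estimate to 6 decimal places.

With r = 2 the leading error scales as h^2, so the weight is 2^2 = 4.
Weighted: (-5.6732402692) − (-1.3658363566) = -4.3074039126
R = (-4.3074039126)/3 = -1.4358013042
Shift from A(h/2): −0.0174912369.

-1.435801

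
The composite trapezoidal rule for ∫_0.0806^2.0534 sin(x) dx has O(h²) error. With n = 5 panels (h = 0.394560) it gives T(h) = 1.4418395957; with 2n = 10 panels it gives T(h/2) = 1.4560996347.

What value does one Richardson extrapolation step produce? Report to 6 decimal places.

r = 2: numerator weight 4, denominator 3.
2^2×A(h/2) = 5.8243985388; minus A(h) gives 4.3825589431.
Denominator 4 − 1 = 3.
Result: 1.4608529810

1.460853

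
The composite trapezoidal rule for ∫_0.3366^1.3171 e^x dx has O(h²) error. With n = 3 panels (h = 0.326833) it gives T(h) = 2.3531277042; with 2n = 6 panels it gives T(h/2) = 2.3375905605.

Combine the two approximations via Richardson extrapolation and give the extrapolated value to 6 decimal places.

2.332412

Order 2 gives 2^r = 4 and 2^r − 1 = 3.
Weighted: 9.3503622420 − 2.3531277042 = 6.9972345378
6.9972345378 ÷ 3 = 2.3324115126
Correction |R − A(h/2)| = 5.179e-03; gap |A(h/2) − A(h)| = 1.554e-02.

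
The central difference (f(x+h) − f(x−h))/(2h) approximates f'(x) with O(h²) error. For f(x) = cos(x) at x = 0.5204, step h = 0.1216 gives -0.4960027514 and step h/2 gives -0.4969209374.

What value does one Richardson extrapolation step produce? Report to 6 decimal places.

r = 2, so 2^r = 4.
4·(-0.4969209374) = -1.9876837496; subtract (-0.4960027514) → -1.4916809982
Divide by 2^2 − 1 = 3.
R = (-1.4916809982)/3 = -0.4972269994
Shift from A(h/2): −0.0003060620.

-0.497227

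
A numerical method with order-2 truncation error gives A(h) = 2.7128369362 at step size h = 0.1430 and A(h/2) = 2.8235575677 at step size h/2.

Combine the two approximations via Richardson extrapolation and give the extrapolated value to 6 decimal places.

Method order is 2; weight 2^2 = 4.
Numerator 4*A(h/2) − A(h) = 4*2.8235575677 − 2.7128369362 = 8.5813933346
Denominator 4 − 1 = 3.
(4*2.8235575677 − 2.7128369362)/(4 − 1) = 2.8604644449
Correction |R − A(h/2)| = 3.691e-02; gap |A(h/2) − A(h)| = 1.107e-01.

2.860464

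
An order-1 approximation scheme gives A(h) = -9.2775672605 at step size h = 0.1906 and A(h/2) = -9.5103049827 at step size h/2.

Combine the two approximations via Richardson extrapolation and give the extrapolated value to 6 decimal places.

r = 1, so 2^r = 2.
Difference of the inputs: -9.5103049827 − (-9.2775672605) = -0.2327377222
Divide by 2^1 − 1 = 1: (-0.2327377222)/1 = -0.2327377222
R = A(h/2) + (A(h/2) − A(h))/1 = -9.5103049827 − 0.2327377222 = -9.7430427049
Shift from A(h/2): −0.2327377222.

-9.743043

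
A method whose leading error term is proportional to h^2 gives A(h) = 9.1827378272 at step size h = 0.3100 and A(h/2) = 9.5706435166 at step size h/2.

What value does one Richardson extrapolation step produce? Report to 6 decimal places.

The method has order 2: 2^2 = 4.
Weighted: 38.2825740664 − 9.1827378272 = 29.0998362392
R = 29.0998362392/3 = 9.6999454131

9.699945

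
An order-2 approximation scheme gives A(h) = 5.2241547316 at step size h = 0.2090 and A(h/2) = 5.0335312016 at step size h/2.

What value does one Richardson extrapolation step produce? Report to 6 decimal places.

Leading term ∝ h^2; use weight 4 = 2^2.
Weighted: 20.1341248064 − 5.2241547316 = 14.9099700748
R = 14.9099700748/3 = 4.9699900249

4.969990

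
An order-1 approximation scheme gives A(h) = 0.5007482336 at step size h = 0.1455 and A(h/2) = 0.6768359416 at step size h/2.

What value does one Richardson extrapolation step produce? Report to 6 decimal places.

r = 1: numerator weight 2, denominator 1.
2·0.6768359416 = 1.3536718832; 1.3536718832 − 0.5007482336 = 0.8529236496
Divide by 2^1 − 1 = 1.
(2·0.6768359416 − 0.5007482336)/(2 − 1) = 0.8529236496

0.852924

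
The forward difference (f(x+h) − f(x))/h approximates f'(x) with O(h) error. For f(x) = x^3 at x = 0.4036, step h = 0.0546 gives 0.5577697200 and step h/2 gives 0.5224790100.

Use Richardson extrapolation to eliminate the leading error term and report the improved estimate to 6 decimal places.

r = 1, so 2^r = 2.
2^1·A(h/2) = 1.0449580200; minus A(h) gives 0.4871883000.
R = 0.4871883000/1 = 0.4871883000
Shift from A(h/2): −0.0352907100.

0.487188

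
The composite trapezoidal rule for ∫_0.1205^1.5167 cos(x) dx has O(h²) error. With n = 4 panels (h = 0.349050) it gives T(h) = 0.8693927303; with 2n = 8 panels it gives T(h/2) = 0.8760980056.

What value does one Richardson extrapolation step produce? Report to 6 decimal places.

Method order is 2; weight 2^2 = 4.
Weighted: 3.5043920224 − 0.8693927303 = 2.6349992921
Denominator 4 − 1 = 3.
Result: 0.8783330974
Gap between inputs: 6.705e-03; correction applied: +0.0022350918.

0.878333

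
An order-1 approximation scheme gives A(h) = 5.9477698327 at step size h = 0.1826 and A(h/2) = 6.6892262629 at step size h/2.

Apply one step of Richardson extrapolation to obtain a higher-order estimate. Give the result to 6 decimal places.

Error is O(h^1); halving h shrinks it by 2^1 = 2.
2·6.6892262629 − 5.9477698327 = 7.4306826931
Denominator 2 − 1 = 1.
So the Richardson estimate is 7.4306826931.

7.430683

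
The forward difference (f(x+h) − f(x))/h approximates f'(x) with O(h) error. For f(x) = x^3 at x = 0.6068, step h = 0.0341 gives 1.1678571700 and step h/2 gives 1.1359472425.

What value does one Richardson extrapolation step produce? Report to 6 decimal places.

1.104037

With r = 1 the leading error scales as h^1, so the weight is 2^1 = 2.
Difference of the inputs: 1.1359472425 − 1.1678571700 = -0.0319099275
Divide by 2^1 − 1 = 1: (-0.0319099275)/1 = -0.0319099275
R = A(h/2) + (A(h/2) − A(h))/1 = 1.1359472425 − 0.0319099275 = 1.1040373150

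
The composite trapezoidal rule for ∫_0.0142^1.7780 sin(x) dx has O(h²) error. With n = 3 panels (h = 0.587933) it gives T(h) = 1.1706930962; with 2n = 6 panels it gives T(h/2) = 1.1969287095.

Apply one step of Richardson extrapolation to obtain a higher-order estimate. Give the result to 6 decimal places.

Error is O(h^2); halving h shrinks it by 2^2 = 4.
Weighted: 4.7877148380 − 1.1706930962 = 3.6170217418
(4*1.1969287095 − 1.1706930962)/(4 − 1) = 1.2056739139

1.205674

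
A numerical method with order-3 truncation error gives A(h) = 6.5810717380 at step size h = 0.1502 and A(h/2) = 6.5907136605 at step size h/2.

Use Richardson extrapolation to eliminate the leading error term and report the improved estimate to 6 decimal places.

r = 3, so 2^r = 8.
8×6.5907136605 − 6.5810717380 = 46.1446375460
Extrapolated: 46.1446375460 / 7 = 6.5920910780
Correction |R − A(h/2)| = 1.377e-03; gap |A(h/2) − A(h)| = 9.642e-03.

6.592091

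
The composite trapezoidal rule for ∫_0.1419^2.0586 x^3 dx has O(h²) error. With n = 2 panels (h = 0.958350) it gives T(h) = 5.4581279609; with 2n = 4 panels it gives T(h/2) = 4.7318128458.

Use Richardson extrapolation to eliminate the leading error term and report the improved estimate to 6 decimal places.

Error is O(h^2); halving h shrinks it by 2^2 = 4.
Numerator 4×A(h/2) − A(h) = 4×4.7318128458 − 5.4581279609 = 13.4691234223
Divide by 2^2 − 1 = 3.
(4×4.7318128458 − 5.4581279609)/(4 − 1) = 4.4897078074

4.489708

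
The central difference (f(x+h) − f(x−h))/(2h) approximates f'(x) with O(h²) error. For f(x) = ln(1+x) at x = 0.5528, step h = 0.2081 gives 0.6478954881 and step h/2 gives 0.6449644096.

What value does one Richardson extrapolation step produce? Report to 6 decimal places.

0.643987

Method order is 2; weight 2^2 = 4.
A(h/2) − A(h) = 0.6449644096 − 0.6478954881 = -0.0029310785
Correction (A(h/2) − A(h))/(4 − 1) = (-0.0029310785)/3 = -0.0009770262
R = A(h/2) + (A(h/2) − A(h))/3 = 0.6449644096 − 0.0009770262 = 0.6439873834
Correction |R − A(h/2)| = 9.770e-04; gap |A(h/2) − A(h)| = 2.931e-03.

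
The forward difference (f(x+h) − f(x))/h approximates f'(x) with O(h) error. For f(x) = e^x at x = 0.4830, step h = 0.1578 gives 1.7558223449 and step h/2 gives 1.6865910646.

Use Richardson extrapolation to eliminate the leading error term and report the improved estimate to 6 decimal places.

r = 1, so 2^r = 2.
2·1.6865910646 = 3.3731821292; 3.3731821292 − 1.7558223449 = 1.6173597843
Divide by 2^1 − 1 = 1.
R = 1.6173597843/1 = 1.6173597843

1.617360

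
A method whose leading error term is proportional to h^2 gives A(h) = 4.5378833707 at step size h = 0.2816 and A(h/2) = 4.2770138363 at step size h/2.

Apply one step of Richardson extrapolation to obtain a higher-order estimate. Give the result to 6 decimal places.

4.190057

With r = 2 the leading error scales as h^2, so the weight is 2^2 = 4.
4·4.2770138363 = 17.1080553452; 17.1080553452 − 4.5378833707 = 12.5701719745
(4·4.2770138363 − 4.5378833707)/(4 − 1) = 4.1900573248
Shift from A(h/2): −0.0869565115.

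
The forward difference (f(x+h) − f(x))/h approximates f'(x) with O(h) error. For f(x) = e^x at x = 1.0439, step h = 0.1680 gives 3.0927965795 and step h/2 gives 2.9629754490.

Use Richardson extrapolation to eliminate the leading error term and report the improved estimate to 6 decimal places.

2.833154

The method has order 1: 2^1 = 2.
2*2.9629754490 = 5.9259508980; 5.9259508980 − 3.0927965795 = 2.8331543185
Divide by 2^1 − 1 = 1.
Extrapolated: 2.8331543185 / 1 = 2.8331543185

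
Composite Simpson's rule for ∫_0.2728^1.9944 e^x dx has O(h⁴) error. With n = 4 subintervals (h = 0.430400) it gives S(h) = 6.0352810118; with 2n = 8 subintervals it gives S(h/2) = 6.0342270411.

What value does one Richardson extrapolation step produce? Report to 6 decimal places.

Error is O(h^4); halving h shrinks it by 2^4 = 16.
16*6.0342270411 = 96.5476326576; subtract 6.0352810118 → 90.5123516458
R = 90.5123516458/15 = 6.0341567764

6.034157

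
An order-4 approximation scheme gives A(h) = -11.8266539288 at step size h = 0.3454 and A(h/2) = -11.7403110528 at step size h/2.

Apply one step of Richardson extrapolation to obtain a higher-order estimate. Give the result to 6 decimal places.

The method has order 4: 2^4 = 16.
Numerator 16*A(h/2) − A(h) = 16*(-11.7403110528) − (-11.8266539288) = -176.0183229160
(-176.0183229160) ÷ 15 = -11.7345548611
Correction |R − A(h/2)| = 5.756e-03; gap |A(h/2) − A(h)| = 8.634e-02.

-11.734555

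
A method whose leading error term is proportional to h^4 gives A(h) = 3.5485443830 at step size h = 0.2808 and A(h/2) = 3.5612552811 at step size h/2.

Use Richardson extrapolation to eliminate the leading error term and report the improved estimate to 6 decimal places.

3.562103

r = 4, so 2^r = 16.
A(h/2) − A(h) = 3.5612552811 − 3.5485443830 = 0.0127108981
Correction (A(h/2) − A(h))/(16 − 1) = 0.0127108981/15 = 0.0008473932
R = A(h/2) + (A(h/2) − A(h))/15 = 3.5612552811 + 0.0008473932 = 3.5621026743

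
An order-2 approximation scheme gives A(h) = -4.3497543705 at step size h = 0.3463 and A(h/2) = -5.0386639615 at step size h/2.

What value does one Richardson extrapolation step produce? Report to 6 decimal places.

The method has order 2: 2^2 = 4.
Weighted: (-20.1546558460) − (-4.3497543705) = -15.8049014755
Denominator 4 − 1 = 3.
Extrapolated: (-15.8049014755) / 3 = -5.2683004918
Correction |R − A(h/2)| = 2.296e-01; gap |A(h/2) − A(h)| = 6.889e-01.

-5.268300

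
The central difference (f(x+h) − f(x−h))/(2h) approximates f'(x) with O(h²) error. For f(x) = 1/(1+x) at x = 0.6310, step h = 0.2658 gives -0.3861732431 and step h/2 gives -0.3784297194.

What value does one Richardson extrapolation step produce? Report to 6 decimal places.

Leading term ∝ h^2; use weight 4 = 2^2.
4 × (-0.3784297194) = -1.5137188776; subtract (-0.3861732431) → -1.1275456345
(-1.1275456345) ÷ 3 = -0.3758485448

-0.375849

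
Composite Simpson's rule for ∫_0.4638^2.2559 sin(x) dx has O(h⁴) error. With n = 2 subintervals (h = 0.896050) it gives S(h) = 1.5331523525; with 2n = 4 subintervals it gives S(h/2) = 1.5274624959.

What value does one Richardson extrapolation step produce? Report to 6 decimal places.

Order 4 gives 2^r = 16 and 2^r − 1 = 15.
Difference of the inputs: 1.5274624959 − 1.5331523525 = -0.0056898566
Divide by 2^4 − 1 = 15: (-0.0056898566)/15 = -0.0003793238
R = 1.5274624959 − 0.0003793238 = 1.5270831721
Gap between inputs: 5.690e-03; correction applied: −0.0003793238.

1.527083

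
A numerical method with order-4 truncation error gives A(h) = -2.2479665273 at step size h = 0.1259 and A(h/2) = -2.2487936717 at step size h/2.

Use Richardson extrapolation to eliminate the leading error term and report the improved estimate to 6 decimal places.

The method has order 4: 2^4 = 16.
2^4·A(h/2) = -35.9806987472; minus A(h) gives -33.7327322199.
Denominator 16 − 1 = 15.
So the Richardson estimate is -2.2488488147.

-2.248849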